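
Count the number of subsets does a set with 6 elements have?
64

Reasoning: Each element can be included or excluded: 2^6 = 64.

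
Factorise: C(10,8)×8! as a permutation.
P(10,8)

C(10,8)×8! = [10!/(8!(2)!)]×8! = 10!/(2)! = P(10,8) = 1,814,400.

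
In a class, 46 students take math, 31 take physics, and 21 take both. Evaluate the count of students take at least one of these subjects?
|A∪B| = |A|+|B|-|A∩B| = 46+31-21 = 56.
Final answer: 56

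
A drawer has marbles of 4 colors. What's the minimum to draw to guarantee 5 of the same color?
17
Worst case: 4 of each = 16. One more: 17.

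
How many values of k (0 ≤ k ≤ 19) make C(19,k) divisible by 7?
2

Solution: Checking C(19,k) mod 7 for k = 0..19: divisible at k = 6, 13. That's 2 values.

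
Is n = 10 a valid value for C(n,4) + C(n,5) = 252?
No

Explanation: C(10,4) + C(10,5) = 210 + 252 = 462, which does not equal 252.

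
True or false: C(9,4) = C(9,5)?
True

C(9,4) = C(9,9-4) by the symmetry property; both equal 126.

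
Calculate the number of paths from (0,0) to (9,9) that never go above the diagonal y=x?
Counted by the Catalan number C_9: C_9 = C(18,9)/(9+1) = 48,620/10 = 4,862.

Answer: 4,862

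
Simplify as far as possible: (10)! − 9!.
3,265,920
(10)! − 9! = (10)·9! − 9! = (10−1)·9! = 9·9! = 3,265,920.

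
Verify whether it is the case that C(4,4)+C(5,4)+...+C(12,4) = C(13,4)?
False

Hockey stick identity gives Σ = C(13,5) = 1,287; RHS C(13,4) = 715.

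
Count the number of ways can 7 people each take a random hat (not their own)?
1,854

Working:
Using D(n) = (n-1)[D(n-1) + D(n-2)]:
D(7) = (7-1) × [D(6) + D(5)]
      = 6 × [265 + 44]
      = 6 × 309
      = 1,854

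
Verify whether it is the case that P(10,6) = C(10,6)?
False

Reasoning: P(10,6) = 151,200 but C(10,6) = 210; they differ by a factor of 6! = 720, so the statement does not hold.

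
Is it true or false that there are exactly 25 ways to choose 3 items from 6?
C(6,3) = 20 ≠ 25.
Final answer: False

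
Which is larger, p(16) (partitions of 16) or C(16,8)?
Pentagonal recurrence p(n) = p(n−1) + p(n−2) − p(n−5) − p(n−7) + …: p(16) = p(15) + p(14) − p(11) − p(9) + p(4) + p(1) = 176 + 135 − 56 − 30 + 5 + 1 = 231; C(16,8) = 12,870.
Final answer: C(16,8)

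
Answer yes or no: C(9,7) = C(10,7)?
LHS = C(9,7) = 36; RHS = C(10,7) = 120. 36 ≠ 120, so the statement does not hold.

Answer: No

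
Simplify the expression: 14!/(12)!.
182

Solution: This equals 14×13 = 182.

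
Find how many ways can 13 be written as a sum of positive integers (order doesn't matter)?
101

Working:
Pentagonal recurrence p(n) = p(n−1) + p(n−2) − p(n−5) − p(n−7) + …: p(13) = p(12) + p(11) − p(8) − p(6) + p(1) = 77 + 56 − 22 − 11 + 1 = 101.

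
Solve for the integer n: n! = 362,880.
9

Explanation: n! is strictly increasing. 7! = 5,040, 8! = 40,320, 9! = 362,880 ✓. So n = 9.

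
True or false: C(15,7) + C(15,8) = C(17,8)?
False

Working:
Pascal's identity gives C(16,8) = 12,870, whereas C(17,8) = 24,310.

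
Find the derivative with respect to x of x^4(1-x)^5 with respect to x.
4x^3(1-x)^5 - 5x^4(1-x)^4

Working:
Product rule: 4x^{3}(1-x)^{5} + x^4·(-5)(1-x)^{4}.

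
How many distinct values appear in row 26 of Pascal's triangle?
14

Solution: Row 26 has entries C(26,0)..C(26,26); by symmetry C(26,k)=C(26,26-k), giving 14 distinct values.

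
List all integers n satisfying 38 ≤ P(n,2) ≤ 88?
P(6,2)=30; P(7,2)=42; P(8,2)=56; P(9,2)=72; P(10,2)=90. So valid n = 7, 8, 9.
Final answer: 7, 8, 9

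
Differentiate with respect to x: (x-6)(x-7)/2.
(2x - 13)/2
d/dx[(x-6)(x-7)] = (x-7) + (x-6) = 2x - 13. Dividing by 2 gives (2x - 13)/2.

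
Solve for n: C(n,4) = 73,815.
C(n,4) = n(n−1)(n−2)(n−3)/4! is increasing in n, and n(n−1)(n−2)(n−3) = 4!·73,815 = 1,771,560 ≈ (n−1.5)^4 gives n ≈ 38.0. Check: C(36,4) = 58,905, C(37,4) = 66,045, C(38,4) = 73,815 ✓. So n = 38.

Answer: 38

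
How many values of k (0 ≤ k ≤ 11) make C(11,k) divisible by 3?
Checking C(11,k) mod 3 for k = 0..11: divisible at k = 3, 4, 5, 6, 7, 8. That's 6 values.

Answer: 6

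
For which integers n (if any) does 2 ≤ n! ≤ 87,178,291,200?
2, 3, 4, 5, 6, 7, 8, 9, 10, 11, 12, 13, 14

Explanation: n! is strictly increasing; 2! = 2 and 14! = 87,178,291,200, so valid n = 2, 3, 4, 5, 6, 7, 8, 9, 10, 11, 12, 13, 14.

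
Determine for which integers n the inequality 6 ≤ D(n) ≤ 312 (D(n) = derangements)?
4, 5, 6

Using D(n) = (n−1)[D(n−1) + D(n−2)] with D(1)=0, D(2)=1: D(3)=2; D(4)=9; D(5)=44; D(6)=265; D(7)=1,854. So valid n = 4, 5, 6.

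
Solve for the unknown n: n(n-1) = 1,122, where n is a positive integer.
34

Working:
n² − n − 1,122 = 0, so n = (1 ± √(1 + 4·1,122))/2 = (1 ± √4,489)/2 = (1 ± 67)/2, i.e. n = 34 or n = -33. Taking the positive root, n = 34 (check: 34×33 = 1,122).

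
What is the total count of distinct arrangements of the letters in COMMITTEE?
45,360

Solution: Word has 9 letters (C=1, O=1, M=2, I=1, T=2, E=2). Arrangements: 9!/Π(k!) = 45,360.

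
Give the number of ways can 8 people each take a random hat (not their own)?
14,833

Working:
Using D(n) = (n-1)[D(n-1) + D(n-2)]:
D(8) = (8-1) × [D(7) + D(6)]
      = 7 × [1854 + 265]
      = 7 × 2119
      = 14,833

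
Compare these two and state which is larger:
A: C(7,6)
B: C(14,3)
A=C(7,6)=7, B=C(14,3)=364.
Final answer: B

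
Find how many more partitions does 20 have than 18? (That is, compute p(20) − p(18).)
242

Pentagonal recurrence p(n) = p(n−1) + p(n−2) − p(n−5) − p(n−7) + …: p(20) = p(19) + p(18) − p(15) − p(13) + p(8) + p(5) = 490 + 385 − 176 − 101 + 22 + 7 = 627.
p(18) = p(17) + p(16) − p(13) − p(11) + p(6) + p(3) = 297 + 231 − 101 − 56 + 11 + 3 = 385.
Difference = 627 − 385 = 242.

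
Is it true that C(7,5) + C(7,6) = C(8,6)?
True

Solution: Pascal's identity: LHS = 21 + 7 = 28; RHS = C(8,6) = 28. Both sides agree, so the statement holds.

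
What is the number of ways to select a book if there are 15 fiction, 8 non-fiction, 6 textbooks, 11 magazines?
40

Explanation: By the addition principle: 15 + 8 + 6 + 11 = 40.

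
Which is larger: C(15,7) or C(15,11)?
C(15,7)=6,435, C(15,11)=1,365.

Answer: C(15,7)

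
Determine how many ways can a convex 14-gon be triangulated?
208,012

Working:
Using the Catalan number formula: C_n = C(2n, n) / (n+1)
C_12 = C(24, 12) / (12+1)
     = 2704156 / 13
     = 208,012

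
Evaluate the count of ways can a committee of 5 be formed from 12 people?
C(12,5) = 12! / (5! × (12-5)!)
         = 12! / (5! × 7!)
         = 792
Final answer: 792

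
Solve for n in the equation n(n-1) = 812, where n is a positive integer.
29

Solution: n² − n − 812 = 0, so n = (1 ± √(1 + 4·812))/2 = (1 ± √3,249)/2 = (1 ± 57)/2, i.e. n = 29 or n = -28. Taking the positive root, n = 29 (check: 29×28 = 812).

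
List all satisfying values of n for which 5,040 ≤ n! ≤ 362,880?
n! is strictly increasing; 7! = 5,040 and 9! = 362,880, so valid n = 7, 8, 9.
Final answer: 7, 8, 9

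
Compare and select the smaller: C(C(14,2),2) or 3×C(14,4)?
3×C(14,4)

Solution: C(C(14,2),2)=4,095, 3×C(14,4)=3,003.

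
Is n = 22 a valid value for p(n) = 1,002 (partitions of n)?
Yes

Working:
Pentagonal recurrence p(n) = p(n−1) + p(n−2) − p(n−5) − p(n−7) + …: p(22) = p(21) + p(20) − p(17) − p(15) + p(10) + p(7) − p(0) = 792 + 627 − 297 − 176 + 42 + 15 − 1 = 1,002, which equals 1,002.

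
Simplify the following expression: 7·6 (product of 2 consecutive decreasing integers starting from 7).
42

This is P(7,2) = 7!/(5)! = 42.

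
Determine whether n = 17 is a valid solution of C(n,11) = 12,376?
Yes
C(17,11) = 17·16·15·14·13·12·11·10·9·8·7/11! = 494,010,316,800/39,916,800 = 12,376, which equals 12,376.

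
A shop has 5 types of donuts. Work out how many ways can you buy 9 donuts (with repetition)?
715

Reasoning: Stars and bars: C(9+5-1, 9) = C(13, 9) = 715.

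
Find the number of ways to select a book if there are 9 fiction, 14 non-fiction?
23

Explanation: By the addition principle: 9 + 14 = 23.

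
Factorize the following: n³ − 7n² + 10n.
n(n − 2)(n − 5)

Solution: n³ − 7n² + 10n = n(n² − 7n + 10) = n(n − 2)(n − 5).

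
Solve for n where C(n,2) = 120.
16

Explanation: C(n,2) = n(n−1)/2! is increasing in n, and n(n−1) = 2!·120 = 240 ≈ (n−0.5)^2 gives n ≈ 16.0. Check: C(14,2) = 91, C(15,2) = 105, C(16,2) = 120 ✓. So n = 16.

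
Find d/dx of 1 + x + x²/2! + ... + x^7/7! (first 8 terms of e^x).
1 + x + x²/2! + ... + x^6/6!

Explanation: Differentiating term by term gives the first 7 terms of e^x.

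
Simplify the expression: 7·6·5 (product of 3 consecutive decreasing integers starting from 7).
210

This is P(7,3) = 7!/(4)! = 210.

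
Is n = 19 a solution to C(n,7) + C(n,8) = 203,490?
No

Solution: C(19,7) + C(19,8) = 50,388 + 75,582 = 125,970, which does not equal 203,490.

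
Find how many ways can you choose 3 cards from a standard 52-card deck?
22,100

Working:
C(52,3) = 22,100.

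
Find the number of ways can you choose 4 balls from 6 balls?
15

Solution: C(6,4) = 6! / (4! × (6-4)!)
         = 6! / (4! × 2!)
         = 15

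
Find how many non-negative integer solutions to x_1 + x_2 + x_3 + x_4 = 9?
220

Working:
C(9+4-1, 4-1) = 220.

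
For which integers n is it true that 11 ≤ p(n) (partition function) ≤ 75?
Tabulating p(n) via p(n) = p(n−1) + p(n−2) − p(n−5) − p(n−7) + …: p(5)=7; p(6)=11; p(7)=15; p(8)=22; p(9)=30; p(10)=42; p(11)=56; p(12)=77. So valid n = 6, 7, 8, 9, 10, 11.
Final answer: 6, 7, 8, 9, 10, 11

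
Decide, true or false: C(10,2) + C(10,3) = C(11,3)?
True
Pascal's identity: LHS = 45 + 120 = 165; RHS = C(11,3) = 165. Both sides agree, so the statement holds.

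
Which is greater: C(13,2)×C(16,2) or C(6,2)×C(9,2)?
C(13,2)×C(16,2)=9,360, C(6,2)×C(9,2)=540.
Final answer: C(13,2)×C(16,2)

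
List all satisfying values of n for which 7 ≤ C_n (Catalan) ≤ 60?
4, 5

Working:
C_3=5; C_4=14; C_5=42; C_6=132. So valid n = 4, 5.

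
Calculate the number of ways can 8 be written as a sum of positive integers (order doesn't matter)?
Pentagonal recurrence p(n) = p(n−1) + p(n−2) − p(n−5) − p(n−7) + …: p(8) = p(7) + p(6) − p(3) − p(1) = 15 + 11 − 3 − 1 = 22.

Answer: 22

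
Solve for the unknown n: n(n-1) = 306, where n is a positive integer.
n² − n − 306 = 0, so n = (1 ± √(1 + 4·306))/2 = (1 ± √1,225)/2 = (1 ± 35)/2, i.e. n = 18 or n = -17. Taking the positive root, n = 18 (check: 18×17 = 306).

Answer: 18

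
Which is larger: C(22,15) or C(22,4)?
C(22,15)

Solution: C(22,15)=170,544, C(22,4)=7,315.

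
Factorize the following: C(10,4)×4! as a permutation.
P(10,4)

C(10,4)×4! = [10!/(4!(6)!)]×4! = 10!/(6)! = P(10,4) = 5,040.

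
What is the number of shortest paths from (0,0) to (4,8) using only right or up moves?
Choose 4 rights from 12 moves: C(12,4) = 495.
Final answer: 495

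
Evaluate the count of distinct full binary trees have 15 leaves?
2,674,440
Using the Catalan number formula: C_n = C(2n, n) / (n+1)
C_14 = C(28, 14) / (14+1)
     = 40116600 / 15
     = 2,674,440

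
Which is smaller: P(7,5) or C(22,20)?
C(22,20)
P(7,5)=2,520, C(22,20)=231.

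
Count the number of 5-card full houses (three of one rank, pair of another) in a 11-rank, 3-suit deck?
330

Reasoning: Triple rank: 11. Triple suits: C(3,3)=1. Pair rank: 10. Pair suits: C(3,2)=3. Total: 330.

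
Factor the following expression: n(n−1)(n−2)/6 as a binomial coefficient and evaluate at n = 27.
C(n,3); C(27,3) = 2,925

n(n−1)(n−2)/6 = n!/(3!(n−3)!) = C(n,3). At n = 27: C(27,3) = 2,925.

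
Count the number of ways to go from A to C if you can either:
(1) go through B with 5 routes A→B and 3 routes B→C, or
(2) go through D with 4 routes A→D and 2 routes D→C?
Route via B: 5×3=15. Route via D: 4×2=8. Total: 23.

Answer: 23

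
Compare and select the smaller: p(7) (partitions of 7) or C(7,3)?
p(7)

Reasoning: Pentagonal recurrence p(n) = p(n−1) + p(n−2) − p(n−5) − p(n−7) + …: p(7) = p(6) + p(5) − p(2) − p(0) = 11 + 7 − 2 − 1 = 15; C(7,3) = 35.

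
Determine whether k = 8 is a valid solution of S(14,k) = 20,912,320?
Yes

Solution: S(14,8) = 8·S(13,8) + S(13,7) = 8·1,899,612 + 5,715,424 = 20,912,320, which equals 20,912,320.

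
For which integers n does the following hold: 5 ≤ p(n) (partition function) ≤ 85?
4, 5, 6, 7, 8, 9, 10, 11, 12

Explanation: Tabulating p(n) via p(n) = p(n−1) + p(n−2) − p(n−5) − p(n−7) + …: p(3)=3; p(4)=5; p(5)=7; p(6)=11; p(7)=15; p(8)=22; p(9)=30; p(10)=42; p(11)=56; p(12)=77; p(13)=101. So valid n = 4, 5, 6, 7, 8, 9, 10, 11, 12.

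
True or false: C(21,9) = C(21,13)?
C(21,9) = 293,930 but C(21,13) = 203,490; symmetry gives C(21,9) = C(21,12), not C(21,13).
Final answer: False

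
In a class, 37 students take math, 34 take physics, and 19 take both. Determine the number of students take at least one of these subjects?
52

Explanation: |A∪B| = |A|+|B|-|A∩B| = 37+34-19 = 52.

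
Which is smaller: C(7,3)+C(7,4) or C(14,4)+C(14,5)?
C(7,3)+C(7,4)

Reasoning: First=70, Second=3,003.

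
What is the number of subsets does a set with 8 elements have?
Each element can be included or excluded: 2^8 = 256.
Final answer: 256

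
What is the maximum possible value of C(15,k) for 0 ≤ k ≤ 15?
Maximum at k = 7 or k = 8: C(15,7) = 6,435.
Final answer: 6,435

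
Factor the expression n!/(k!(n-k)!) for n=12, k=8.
C(12,8) = 495

This is the binomial coefficient C(12,8) = 495.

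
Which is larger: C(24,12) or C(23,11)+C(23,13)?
C(24,12)

Reasoning: C(24,12)=2,704,156; C(23,11)+C(23,13)=1,352,078+1,144,066=2,496,144.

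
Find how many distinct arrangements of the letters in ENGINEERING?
Word has 11 letters (E=3, N=3, G=2, I=2, R=1). Arrangements: 11!/Π(k!) = 277,200.
Final answer: 277,200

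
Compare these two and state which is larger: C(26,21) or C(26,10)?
C(26,10)

Solution: C(26,21)=65,780, C(26,10)=5,311,735.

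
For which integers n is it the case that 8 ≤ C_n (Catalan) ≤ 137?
C_3=5; C_4=14; C_5=42; C_6=132; C_7=429. So valid n = 4, 5, 6.
Final answer: 4, 5, 6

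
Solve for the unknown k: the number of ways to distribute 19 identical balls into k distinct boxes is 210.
Stars and bars: the count is C(19+k−1, k−1), increasing in k. k=2: C(20,1) = 20, k=3: C(21,2) = 210 ✓. So k = 3.
Final answer: 3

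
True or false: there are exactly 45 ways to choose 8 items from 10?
True
C(10,8) = 45.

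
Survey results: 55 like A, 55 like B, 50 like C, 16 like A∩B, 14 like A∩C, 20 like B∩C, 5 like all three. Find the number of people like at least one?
|A∪B∪C| = 55+55+50-16-14-20+5 = 115.

Answer: 115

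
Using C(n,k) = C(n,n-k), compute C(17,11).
C(17,11) = C(17,6) = 12,376.
Final answer: 12,376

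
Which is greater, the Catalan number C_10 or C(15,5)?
C_10

Explanation: C_10 = C(20,10)/(10+1) = 184,756/11 = 16,796; C(15,5) = 3,003.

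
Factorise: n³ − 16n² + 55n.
n(n − 5)(n − 11)
n³ − 16n² + 55n = n(n² − 16n + 55) = n(n − 5)(n − 11).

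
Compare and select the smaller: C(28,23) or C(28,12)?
C(28,23)=98,280, C(28,12)=30,421,755.

Answer: C(28,23)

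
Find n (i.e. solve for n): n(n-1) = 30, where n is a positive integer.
6

Solution: n² − n − 30 = 0, so n = (1 ± √(1 + 4·30))/2 = (1 ± √121)/2 = (1 ± 11)/2, i.e. n = 6 or n = -5. Taking the positive root, n = 6 (check: 6×5 = 30).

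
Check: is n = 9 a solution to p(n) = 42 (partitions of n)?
No

Solution: Pentagonal recurrence p(n) = p(n−1) + p(n−2) − p(n−5) − p(n−7) + …: p(9) = p(8) + p(7) − p(4) − p(2) = 22 + 15 − 5 − 2 = 30, which does not equal 42.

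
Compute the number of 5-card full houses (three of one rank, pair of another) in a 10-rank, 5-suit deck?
9,000

Triple rank: 10. Triple suits: C(5,3)=10. Pair rank: 9. Pair suits: C(5,2)=10. Total: 9,000.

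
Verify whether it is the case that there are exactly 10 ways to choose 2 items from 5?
True

Working:
C(5,2) = 10.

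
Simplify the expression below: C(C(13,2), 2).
3,003

Reasoning: C(13,2) = 78, then C(78, 2) = 3,003.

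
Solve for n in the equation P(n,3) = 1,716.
13

Reasoning: P(n,3) = n(n−1)(n−2) is increasing in n; n(n−1)(n−2) ≈ (n−1)^3 = 1,716 gives n ≈ 13.0. Check: P(11,3) = 990, P(12,3) = 1,320, P(13,3) = 1,716 ✓. So n = 13.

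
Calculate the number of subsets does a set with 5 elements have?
Each element can be included or excluded: 2^5 = 32.

Answer: 32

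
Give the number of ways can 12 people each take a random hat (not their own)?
176,214,841
Using D(n) = (n-1)[D(n-1) + D(n-2)]:
D(12) = (12-1) × [D(11) + D(10)]
      = 11 × [14684570 + 1334961]
      = 11 × 16019531
      = 176,214,841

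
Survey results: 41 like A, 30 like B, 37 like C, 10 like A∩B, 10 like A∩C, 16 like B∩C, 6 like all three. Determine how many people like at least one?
78
|A∪B∪C| = 41+30+37-10-10-16+6 = 78.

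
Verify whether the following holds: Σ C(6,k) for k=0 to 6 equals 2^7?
False

Binomial theorem: Σ C(6,k) = (1+1)^6 = 2^6 = 64; RHS 2^7 = 128.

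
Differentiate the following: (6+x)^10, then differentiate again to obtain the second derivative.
90(6+x)^8

First derivative: 10(6+x)^{9}. Second derivative: 10·9·(6+x)^{8} = 90(6+x)^{8}.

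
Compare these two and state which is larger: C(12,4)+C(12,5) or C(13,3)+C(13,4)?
C(12,4)+C(12,5)

Working:
First=1,287, Second=1,001.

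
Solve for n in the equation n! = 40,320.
8
n! is strictly increasing. 6! = 720, 7! = 5,040, 8! = 40,320 ✓. So n = 8.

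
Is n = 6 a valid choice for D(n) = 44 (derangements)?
No

Reasoning: D(6) = (6-1)·[D(5) + D(4)] = 5·[44 + 9] = 265, which does not equal 44.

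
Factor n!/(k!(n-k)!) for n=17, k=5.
This is the binomial coefficient C(17,5) = 6,188.
Final answer: C(17,5) = 6,188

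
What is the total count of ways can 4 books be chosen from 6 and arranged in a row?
360

Solution: P(6,4) = 6!/(6-4)! = 360.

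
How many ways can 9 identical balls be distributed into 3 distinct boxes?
55

Explanation: C(9+3-1, 3-1) = C(11, 2) = 55.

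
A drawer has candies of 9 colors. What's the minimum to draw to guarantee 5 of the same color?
37

Solution: Worst case: 4 of each = 36. One more: 37.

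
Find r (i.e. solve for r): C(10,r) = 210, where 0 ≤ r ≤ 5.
C(10,r) is increasing for 0 ≤ r ≤ 5. Stepping up (C(10,r+1) = C(10,r)·(10−r)/(r+1)): C(10,1) = 10, C(10,2) = 45, C(10,3) = 120, C(10,4) = 210 ✓. So r = 4.

Answer: 4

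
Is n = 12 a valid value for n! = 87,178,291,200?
12! = 12·11! = 12·39,916,800 = 479,001,600, which does not equal 87,178,291,200.
Final answer: No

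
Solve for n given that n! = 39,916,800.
11

Reasoning: n! is strictly increasing. 9! = 362,880, 10! = 3,628,800, 11! = 39,916,800 ✓. So n = 11.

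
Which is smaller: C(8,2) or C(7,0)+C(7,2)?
C(7,0)+C(7,2)

Reasoning: C(8,2)=28; C(7,0)+C(7,2)=1+21=22.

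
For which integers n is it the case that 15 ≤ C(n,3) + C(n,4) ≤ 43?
5, 6

Reasoning: C(4,3)+C(4,4)=5; C(5,3)+C(5,4)=15; C(6,3)+C(6,4)=35; C(7,3)+C(7,4)=70. So valid n = 5, 6.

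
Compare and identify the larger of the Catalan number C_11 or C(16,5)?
C_11 = C(22,11)/(11+1) = 705,432/12 = 58,786; C(16,5) = 4,368.
Final answer: C_11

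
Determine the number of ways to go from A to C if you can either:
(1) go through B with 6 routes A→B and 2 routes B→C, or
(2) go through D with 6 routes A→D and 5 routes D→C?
42

Explanation: Route via B: 6×2=12. Route via D: 6×5=30. Total: 42.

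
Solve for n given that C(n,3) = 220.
12

Explanation: C(n,3) = n(n−1)(n−2)/3! is increasing in n, and n(n−1)(n−2) = 3!·220 = 1,320 ≈ (n−1)^3 gives n ≈ 12.0. Check: C(10,3) = 120, C(11,3) = 165, C(12,3) = 220 ✓. So n = 12.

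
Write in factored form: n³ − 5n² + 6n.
n(n − 2)(n − 3)

Explanation: n³ − 5n² + 6n = n(n² − 5n + 6) = n(n − 2)(n − 3).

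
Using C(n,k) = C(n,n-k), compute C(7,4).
35

C(7,4) = C(7,3) = 35.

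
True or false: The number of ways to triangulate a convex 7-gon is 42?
True

Explanation: Triangulations of a convex 7-gon are counted by the Catalan number C_5: C_5 = C(10,5)/(5+1) = 252/6 = 42.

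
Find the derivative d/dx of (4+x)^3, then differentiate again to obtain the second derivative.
6(4+x)^1

Explanation: First derivative: 3(4+x)^{2}. Second derivative: 3·2·(4+x)^{1} = 6(4+x)^{1}.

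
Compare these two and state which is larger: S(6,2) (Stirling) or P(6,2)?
S(6,2)

Solution: S(6,2) = 2·S(5,2) + S(5,1) = 2·15 + 1 = 31; P(6,2) = 30.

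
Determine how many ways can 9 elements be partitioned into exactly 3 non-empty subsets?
3,025
This equals S(9,3), the Stirling number of the 2nd kind.
Using the Stirling recurrence: S(n,k) = k·S(n-1,k) + S(n-1,k-1)
S(9,3) = 3·S(8,3) + S(8,2)
         = 3·966 + 127
         = 2898 + 127
         = 3,025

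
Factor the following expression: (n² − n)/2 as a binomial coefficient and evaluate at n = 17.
C(n,2); C(17,2) = 136

Solution: (n² − n)/2 = n(n−1)/2 = C(n,2). At n = 17: C(17,2) = 136.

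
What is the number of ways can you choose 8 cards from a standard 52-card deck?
752,538,150

Reasoning: C(52,8) = 752,538,150.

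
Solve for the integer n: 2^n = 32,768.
15

Explanation: 32,768 = 1,024 × 32 = 2^10 × 2^5 = 2^15, so n = 15.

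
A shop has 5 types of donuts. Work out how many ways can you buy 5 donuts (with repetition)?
Stars and bars: C(5+5-1, 5) = C(9, 5) = 126.

Answer: 126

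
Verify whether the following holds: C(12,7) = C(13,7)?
LHS = C(12,7) = 792; RHS = C(13,7) = 1,716. 792 ≠ 1,716, so the statement does not hold.
Final answer: False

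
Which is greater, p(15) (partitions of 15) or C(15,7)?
C(15,7)

Explanation: Pentagonal recurrence p(n) = p(n−1) + p(n−2) − p(n−5) − p(n−7) + …: p(15) = p(14) + p(13) − p(10) − p(8) + p(3) + p(0) = 135 + 101 − 42 − 22 + 3 + 1 = 176; C(15,7) = 6,435.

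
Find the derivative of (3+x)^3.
3(3+x)^2

Reasoning: Using the power rule: d/dx (3+x)^3 = 3(3+x)^{2}.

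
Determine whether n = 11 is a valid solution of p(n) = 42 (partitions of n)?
No

Reasoning: Pentagonal recurrence p(n) = p(n−1) + p(n−2) − p(n−5) − p(n−7) + …: p(11) = p(10) + p(9) − p(6) − p(4) = 42 + 30 − 11 − 5 = 56, which does not equal 42.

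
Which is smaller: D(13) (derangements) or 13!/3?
D(13) = (13-1)·[D(12) + D(11)] = 12·[176,214,841 + 14,684,570] = 2,290,792,932; 13!/3 = 6,227,020,800/3 = 2,075,673,600.
Final answer: 13!/3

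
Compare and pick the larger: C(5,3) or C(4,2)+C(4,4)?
C(5,3)=10; C(4,2)+C(4,4)=6+1=7.

Answer: C(5,3)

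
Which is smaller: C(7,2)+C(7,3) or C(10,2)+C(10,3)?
C(7,2)+C(7,3)

Reasoning: First=56, Second=165.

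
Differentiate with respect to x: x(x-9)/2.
d/dx[(x-0)(x-9)] = (x-9) + (x-0) = 2x - 9. Dividing by 2 gives (2x - 9)/2.

Answer: (2x - 9)/2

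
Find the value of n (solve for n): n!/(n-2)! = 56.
8
n!/(n-2)! = n×(n-1), a product of 2 consecutive integers ≈ (n−0.5)^2. 56^(1/2) + 0.5 ≈ 8.0; check n = 8: 8×7 = 56 ✓. So n = 8.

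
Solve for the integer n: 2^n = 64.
6

Explanation: 2^6 = 64, so n = 6.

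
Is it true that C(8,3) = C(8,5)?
True

Symmetry C(n,k) = C(n,n-k): C(8,3) = 56 and C(8,5) = 56. Both sides agree, so the statement holds.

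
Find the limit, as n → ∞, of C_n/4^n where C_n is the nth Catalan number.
0

C_n ~ 4^n/(n^(3/2)√π), so n^0·C_n/4^n ~ n^(0 − 3/2)/√π → 0.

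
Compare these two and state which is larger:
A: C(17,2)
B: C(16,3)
B

Solution: A=C(17,2)=136, B=C(16,3)=560.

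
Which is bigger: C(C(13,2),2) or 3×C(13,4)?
C(C(13,2),2)
C(C(13,2),2)=3,003, 3×C(13,4)=2,145.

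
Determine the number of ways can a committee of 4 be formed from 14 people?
1,001

Solution: C(14,4) = 14! / (4! × (14-4)!)
         = 14! / (4! × 10!)
         = 1,001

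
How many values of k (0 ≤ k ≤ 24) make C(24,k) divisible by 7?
9
Checking C(24,k) mod 7 for k = 0..24: divisible at k = 4, 5, 6, 11, 12, 13, 18, 19, 20. That's 9 values.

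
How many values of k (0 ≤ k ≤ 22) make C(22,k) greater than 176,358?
7

Solution: Row 22 is unimodal and symmetric about k=22/2. C(22,7)=170,544 ≤ 176,358; C(22,8)=319,770 > 176,358; by symmetry C(22,k) > 176,358 for k = 8..14. That's 14 - 8 + 1 = 7 values.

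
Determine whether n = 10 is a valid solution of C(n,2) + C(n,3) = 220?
No
C(10,2) + C(10,3) = 45 + 120 = 165, which does not equal 220.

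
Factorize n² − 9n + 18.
(n − 3)(n − 6)

Reasoning: Seek roots whose sum is 9 and product is 18: (3, 6). So n² − 9n + 18 = (n − 3)(n − 6).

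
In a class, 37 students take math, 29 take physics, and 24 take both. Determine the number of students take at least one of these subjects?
42
|A∪B| = |A|+|B|-|A∩B| = 37+29-24 = 42.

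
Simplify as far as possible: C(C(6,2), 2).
105

Explanation: C(6,2) = 15, then C(15, 2) = 105.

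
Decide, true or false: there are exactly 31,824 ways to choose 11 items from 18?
True

Reasoning: C(18,11) = 31,824.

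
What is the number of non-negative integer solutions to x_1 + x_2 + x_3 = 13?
105

Explanation: C(13+3-1, 3-1) = 105.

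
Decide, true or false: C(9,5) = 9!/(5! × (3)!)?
False

The correct denominator is 5!×4!, giving C(9,5) = 126; the stated RHS is 9!/(5!×3!) = 504 ≠ 126, so the statement does not hold.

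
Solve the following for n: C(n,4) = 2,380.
17

Reasoning: C(n,4) = n(n−1)(n−2)(n−3)/4! is increasing in n, and n(n−1)(n−2)(n−3) = 4!·2,380 = 57,120 ≈ (n−1.5)^4 gives n ≈ 17.0. Check: C(15,4) = 1,365, C(16,4) = 1,820, C(17,4) = 2,380 ✓. So n = 17.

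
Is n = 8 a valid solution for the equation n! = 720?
8! = 8·7! = 8·5,040 = 40,320, which does not equal 720.
Final answer: No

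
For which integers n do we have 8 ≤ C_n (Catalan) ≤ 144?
C_3=5; C_4=14; C_5=42; C_6=132; C_7=429. So valid n = 4, 5, 6.
Final answer: 4, 5, 6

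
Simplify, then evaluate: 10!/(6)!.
5,040

Reasoning: This equals 10×9×...×7 = 5,040.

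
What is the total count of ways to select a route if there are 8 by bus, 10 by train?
18

Reasoning: By the addition principle: 8 + 10 = 18.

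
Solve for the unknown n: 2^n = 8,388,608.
23

Solution: 8,388,608 = 1,024 × 1,024 × 8 = 2^10 × 2^10 × 2^3 = 2^23, so n = 23.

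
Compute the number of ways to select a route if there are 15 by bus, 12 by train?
27

Reasoning: By the addition principle: 15 + 12 = 27.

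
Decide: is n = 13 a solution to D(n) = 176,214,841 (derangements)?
D(13) = (13-1)·[D(12) + D(11)] = 12·[176,214,841 + 14,684,570] = 2,290,792,932, which does not equal 176,214,841.

Answer: No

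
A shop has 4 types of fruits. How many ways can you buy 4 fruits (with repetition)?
35

Reasoning: Stars and bars: C(4+4-1, 4) = C(7, 4) = 35.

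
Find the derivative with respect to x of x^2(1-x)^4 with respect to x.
2x^1(1-x)^4 - 4x^2(1-x)^3
Product rule: 2x^{1}(1-x)^{4} + x^2·(-4)(1-x)^{3}.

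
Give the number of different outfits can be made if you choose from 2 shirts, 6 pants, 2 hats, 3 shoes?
By the multiplication principle: 2 × 6 × 2 × 3 = 72.
Final answer: 72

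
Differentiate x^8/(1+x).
Quotient rule: [8x^{7}(1+x) - x^8]/(1+x)².

Answer: (8x^7(1+x) - x^8)/(1+x)²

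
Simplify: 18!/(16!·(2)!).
153
This is C(18,16) = 153.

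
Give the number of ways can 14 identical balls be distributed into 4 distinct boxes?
680

Explanation: C(14+4-1, 4-1) = C(17, 3) = 680.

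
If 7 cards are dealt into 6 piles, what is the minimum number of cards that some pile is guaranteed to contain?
2

Explanation: Pigeonhole: ⌈7/6⌉ = 2.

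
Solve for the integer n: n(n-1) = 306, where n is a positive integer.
18

Solution: n² − n − 306 = 0, so n = (1 ± √(1 + 4·306))/2 = (1 ± √1,225)/2 = (1 ± 35)/2, i.e. n = 18 or n = -17. Taking the positive root, n = 18 (check: 18×17 = 306).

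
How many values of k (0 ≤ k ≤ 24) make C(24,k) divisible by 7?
9

Solution: Checking C(24,k) mod 7 for k = 0..24: divisible at k = 4, 5, 6, 11, 12, 13, 18, 19, 20. That's 9 values.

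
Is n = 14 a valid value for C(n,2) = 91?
Yes

Explanation: C(14,2) = 14·13/2! = 182/2 = 91, which equals 91.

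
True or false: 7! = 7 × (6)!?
True
By definition n! = n × (n-1)!, so 7! = 7 × 6!.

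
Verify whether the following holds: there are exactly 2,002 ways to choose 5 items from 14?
True

Solution: C(14,5) = 2,002.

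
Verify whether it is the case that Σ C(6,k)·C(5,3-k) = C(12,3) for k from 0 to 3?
False

Explanation: Vandermonde's identity gives C(11,3) = 165; RHS C(12,3) = 220.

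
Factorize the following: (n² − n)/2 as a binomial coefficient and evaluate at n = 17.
C(n,2); C(17,2) = 136

Reasoning: (n² − n)/2 = n(n−1)/2 = C(n,2). At n = 17: C(17,2) = 136.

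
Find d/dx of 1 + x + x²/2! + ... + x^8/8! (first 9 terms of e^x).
1 + x + x²/2! + ... + x^7/7!

Solution: Differentiating term by term gives the first 8 terms of e^x.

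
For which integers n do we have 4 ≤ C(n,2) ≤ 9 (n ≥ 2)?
4

Solution: C(3,2)=3; C(4,2)=6; C(5,2)=10. So valid n = 4.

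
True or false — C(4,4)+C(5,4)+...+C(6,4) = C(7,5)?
Hockey stick identity gives Σ = C(7,5) = 21; RHS C(7,5) = 21.
Final answer: True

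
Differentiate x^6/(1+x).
(6x^5(1+x) - x^6)/(1+x)²
Quotient rule: [6x^{5}(1+x) - x^6]/(1+x)².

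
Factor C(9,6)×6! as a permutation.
P(9,6)

Working:
C(9,6)×6! = [9!/(6!(3)!)]×6! = 9!/(3)! = P(9,6) = 60,480.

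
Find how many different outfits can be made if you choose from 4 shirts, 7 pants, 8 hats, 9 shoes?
By the multiplication principle: 4 × 7 × 8 × 9 = 2,016.

Answer: 2,016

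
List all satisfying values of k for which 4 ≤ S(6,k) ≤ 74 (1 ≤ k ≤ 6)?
2, 4, 5

Explanation: S(6,1)=1; S(6,2)=31; S(6,3)=90; S(6,4)=65; S(6,5)=15; S(6,6)=1. So valid k = 2, 4, 5.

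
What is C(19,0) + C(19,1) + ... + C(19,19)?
524,288

Solution: Sum of binomial coefficients = 2^19 = 524,288.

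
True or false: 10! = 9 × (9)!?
False

Working:
10! = 10 × 9! = 3,628,800, but 9 × 9! = 3,265,920.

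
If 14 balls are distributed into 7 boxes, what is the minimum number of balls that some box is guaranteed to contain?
2

Working:
Pigeonhole: ⌈14/7⌉ = 2.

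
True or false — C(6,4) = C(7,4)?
False
LHS = C(6,4) = 15; RHS = C(7,4) = 35. 15 ≠ 35, so the statement does not hold.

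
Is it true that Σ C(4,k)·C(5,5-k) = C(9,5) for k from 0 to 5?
True

Explanation: Vandermonde's identity gives C(9,5) = 126; RHS C(9,5) = 126.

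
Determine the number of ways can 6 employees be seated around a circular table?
120

Reasoning: Circular arrangements: (6-1)! = 120.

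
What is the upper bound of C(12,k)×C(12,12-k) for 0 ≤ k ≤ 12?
853,776

C(12,k)·C(12,12-k) = C(12,k)², maximised at the centre k = 6: C(12,6)² = 853,776.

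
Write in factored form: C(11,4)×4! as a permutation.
P(11,4)

Solution: C(11,4)×4! = [11!/(4!(7)!)]×4! = 11!/(7)! = P(11,4) = 7,920.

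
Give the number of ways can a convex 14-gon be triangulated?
208,012

Using the Catalan number formula: C_n = C(2n, n) / (n+1)
C_12 = C(24, 12) / (12+1)
     = 2704156 / 13
     = 208,012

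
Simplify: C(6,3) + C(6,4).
By Pascal's identity: C(7,4) = 35.
Final answer: 35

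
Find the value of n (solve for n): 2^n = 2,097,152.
21

2,097,152 = 1,024 × 1,024 × 2 = 2^10 × 2^10 × 2^1 = 2^21, so n = 21.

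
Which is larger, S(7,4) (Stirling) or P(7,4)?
S(7,4) = 4·S(6,4) + S(6,3) = 4·65 + 90 = 350; P(7,4) = 840.

Answer: P(7,4)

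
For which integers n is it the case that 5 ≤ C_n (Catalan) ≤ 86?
C_2=2; C_3=5; C_4=14; C_5=42; C_6=132. So valid n = 3, 4, 5.

Answer: 3, 4, 5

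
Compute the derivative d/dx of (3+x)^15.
15(3+x)^14

Solution: Using the power rule: d/dx (3+x)^15 = 15(3+x)^{14}.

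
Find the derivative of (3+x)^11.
Using the power rule: d/dx (3+x)^11 = 11(3+x)^{10}.

Answer: 11(3+x)^10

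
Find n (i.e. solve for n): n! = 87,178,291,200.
14

Solution: n! is strictly increasing. 12! = 479,001,600, 13! = 6,227,020,800, 14! = 87,178,291,200 ✓. So n = 14.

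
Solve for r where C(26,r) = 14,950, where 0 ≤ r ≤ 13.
C(26,r) is increasing for 0 ≤ r ≤ 13. Stepping up (C(26,r+1) = C(26,r)·(26−r)/(r+1)): C(26,1) = 26, C(26,2) = 325, C(26,3) = 2,600, C(26,4) = 14,950 ✓. So r = 4.
Final answer: 4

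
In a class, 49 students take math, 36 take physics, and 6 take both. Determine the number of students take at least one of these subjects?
79

|A∪B| = |A|+|B|-|A∩B| = 49+36-6 = 79.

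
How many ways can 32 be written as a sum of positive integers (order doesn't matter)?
8,349
Pentagonal recurrence p(n) = p(n−1) + p(n−2) − p(n−5) − p(n−7) + …: p(32) = p(31) + p(30) − p(27) − p(25) + p(20) + p(17) − p(10) − p(6) = 6,842 + 5,604 − 3,010 − 1,958 + 627 + 297 − 42 − 11 = 8,349.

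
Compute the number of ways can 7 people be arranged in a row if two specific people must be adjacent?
1,440

Solution: Treat pair as unit: (7-1)! arrangements × 2 internal orders = 1,440.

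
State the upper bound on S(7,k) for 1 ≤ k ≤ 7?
Row S(7,k) for k = 1..7 (via S(n,k) = k·S(n−1,k) + S(n−1,k−1)): 1, 63, 301, 350, 140, 21, 1. The row is unimodal; maximum at k = 4: 350.
Final answer: 350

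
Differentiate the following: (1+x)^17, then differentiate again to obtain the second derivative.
272(1+x)^15

First derivative: 17(1+x)^{16}. Second derivative: 17·16·(1+x)^{15} = 272(1+x)^{15}.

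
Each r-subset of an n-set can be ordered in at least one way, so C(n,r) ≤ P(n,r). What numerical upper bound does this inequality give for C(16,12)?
P(16,12) = 16·15·14·13·12·11·10·9·8·7·6·5 = 871,782,912,000, so C(16,12) ≤ 871,782,912,000. (The bound is loose by a factor of 12! = 479,001,600: C(16,12) = 871,782,912,000/479,001,600 = 1,820.)
Final answer: 871,782,912,000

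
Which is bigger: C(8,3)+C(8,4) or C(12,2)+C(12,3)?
First=126, Second=286.

Answer: C(12,2)+C(12,3)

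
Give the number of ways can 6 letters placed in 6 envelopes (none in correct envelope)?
265

Solution: Using D(n) = (n-1)[D(n-1) + D(n-2)]:
D(6) = (6-1) × [D(5) + D(4)]
      = 5 × [44 + 9]
      = 5 × 53
      = 265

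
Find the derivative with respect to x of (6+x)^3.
3(6+x)^2

Using the power rule: d/dx (6+x)^3 = 3(6+x)^{2}.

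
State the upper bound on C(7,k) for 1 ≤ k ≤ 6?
35

C(7,k) is maximised at the centre of the row: C(7,3) = 35.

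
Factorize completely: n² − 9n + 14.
Seek roots whose sum is 9 and product is 14: (2, 7). So n² − 9n + 14 = (n − 2)(n − 7).
Final answer: (n − 2)(n − 7)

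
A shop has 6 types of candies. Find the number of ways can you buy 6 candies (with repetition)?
462

Reasoning: Stars and bars: C(6+6-1, 6) = C(11, 6) = 462.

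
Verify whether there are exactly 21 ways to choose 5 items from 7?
C(7,5) = 21.

Answer: True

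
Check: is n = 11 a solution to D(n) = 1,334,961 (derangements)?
No
D(11) = (11-1)·[D(10) + D(9)] = 10·[1,334,961 + 133,496] = 14,684,570, which does not equal 1,334,961.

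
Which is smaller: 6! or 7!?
6!

Reasoning: 6!=720, 7!=5,040. 7! > 6!.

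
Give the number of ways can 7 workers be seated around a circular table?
720
Circular arrangements: (7-1)! = 720.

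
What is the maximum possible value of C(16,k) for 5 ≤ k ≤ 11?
12,870
C(16,k) is maximised at the centre of the row: C(16,8) = 12,870.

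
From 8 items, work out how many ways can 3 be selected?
C(8,3) = 8! / (3! × (8-3)!)
         = 8! / (3! × 5!)
         = 56
Final answer: 56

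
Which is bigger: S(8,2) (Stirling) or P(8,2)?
S(8,2)

Solution: S(8,2) = 2·S(7,2) + S(7,1) = 2·63 + 1 = 127; P(8,2) = 56.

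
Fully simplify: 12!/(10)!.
This equals 12×11 = 132.
Final answer: 132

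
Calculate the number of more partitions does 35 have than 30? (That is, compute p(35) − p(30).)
9,279

Working:
Pentagonal recurrence p(n) = p(n−1) + p(n−2) − p(n−5) − p(n−7) + …: p(35) = p(34) + p(33) − p(30) − p(28) + p(23) + p(20) − p(13) − p(9) + p(0) = 12,310 + 10,143 − 5,604 − 3,718 + 1,255 + 627 − 101 − 30 + 1 = 14,883.
p(30) = p(29) + p(28) − p(25) − p(23) + p(18) + p(15) − p(8) − p(4) = 4,565 + 3,718 − 1,958 − 1,255 + 385 + 176 − 22 − 5 = 5,604.
Difference = 14,883 − 5,604 = 9,279.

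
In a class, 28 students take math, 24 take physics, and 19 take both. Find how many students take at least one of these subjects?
33

Reasoning: |A∪B| = |A|+|B|-|A∩B| = 28+24-19 = 33.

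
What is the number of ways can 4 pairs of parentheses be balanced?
14

Solution: Using the Catalan number formula: C_n = C(2n, n) / (n+1)
C_4 = C(8, 4) / (4+1)
     = 70 / 5
     = 14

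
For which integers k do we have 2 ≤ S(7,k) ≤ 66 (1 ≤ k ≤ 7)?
S(7,1)=1; S(7,2)=63; S(7,3)=301; S(7,4)=350; S(7,5)=140; S(7,6)=21; S(7,7)=1. So valid k = 2, 6.

Answer: 2, 6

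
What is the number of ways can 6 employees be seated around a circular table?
120

Working:
Circular arrangements: (6-1)! = 120.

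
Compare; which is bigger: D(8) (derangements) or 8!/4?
D(8)

Working:
D(8) = (8-1)·[D(7) + D(6)] = 7·[1,854 + 265] = 14,833; 8!/4 = 40,320/4 = 10,080.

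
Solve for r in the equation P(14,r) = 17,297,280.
P(14,r) = 14·13·…·(14−r+1), a product of r factors. Multiplying down from 14: 14 = 14; 14·13 = 182; 14·13·12 = 2,184; 14·13·12·11 = 24,024; 14·13·12·11·10 = 240,240; 14·13·12·11·10·9 = 2,162,160; 14·13·12·11·10·9·8 = 17,297,280 ✓ (7 factors). So r = 7.
Final answer: 7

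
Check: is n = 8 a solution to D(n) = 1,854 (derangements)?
No

Solution: D(8) = (8-1)·[D(7) + D(6)] = 7·[1,854 + 265] = 14,833, which does not equal 1,854.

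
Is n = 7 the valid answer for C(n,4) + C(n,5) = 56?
Yes

C(7,4) + C(7,5) = 35 + 21 = 56, which equals 56.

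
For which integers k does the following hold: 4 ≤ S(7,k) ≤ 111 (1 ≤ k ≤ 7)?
2, 6
S(7,1)=1; S(7,2)=63; S(7,3)=301; S(7,4)=350; S(7,5)=140; S(7,6)=21; S(7,7)=1. So valid k = 2, 6.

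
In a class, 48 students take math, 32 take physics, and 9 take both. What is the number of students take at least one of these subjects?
71

Solution: |A∪B| = |A|+|B|-|A∩B| = 48+32-9 = 71.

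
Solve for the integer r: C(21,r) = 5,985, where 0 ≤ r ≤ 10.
4

Working:
C(21,r) is increasing for 0 ≤ r ≤ 10. Stepping up (C(21,r+1) = C(21,r)·(21−r)/(r+1)): C(21,1) = 21, C(21,2) = 210, C(21,3) = 1,330, C(21,4) = 5,985 ✓. So r = 4.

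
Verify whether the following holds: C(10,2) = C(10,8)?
True

Reasoning: Symmetry C(n,k) = C(n,n-k): C(10,2) = 45 and C(10,8) = 45. Both sides agree, so the statement holds.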